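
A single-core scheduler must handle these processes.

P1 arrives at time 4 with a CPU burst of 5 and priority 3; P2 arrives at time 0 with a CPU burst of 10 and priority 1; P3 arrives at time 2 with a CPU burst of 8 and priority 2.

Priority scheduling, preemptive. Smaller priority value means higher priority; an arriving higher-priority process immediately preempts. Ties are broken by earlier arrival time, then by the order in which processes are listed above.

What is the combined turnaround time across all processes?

45

Timeline: | P2 0-10 | P3 10-18 | P1 18-23 |
Completion: P1=23  P2=10  P3=18
Turnaround (C−A): P1=19  P2=10  P3=16
Turnaround = completion − arrival: P1=19, P2=10, P3=16
Total turnaround = 19 + 10 + 16 = 45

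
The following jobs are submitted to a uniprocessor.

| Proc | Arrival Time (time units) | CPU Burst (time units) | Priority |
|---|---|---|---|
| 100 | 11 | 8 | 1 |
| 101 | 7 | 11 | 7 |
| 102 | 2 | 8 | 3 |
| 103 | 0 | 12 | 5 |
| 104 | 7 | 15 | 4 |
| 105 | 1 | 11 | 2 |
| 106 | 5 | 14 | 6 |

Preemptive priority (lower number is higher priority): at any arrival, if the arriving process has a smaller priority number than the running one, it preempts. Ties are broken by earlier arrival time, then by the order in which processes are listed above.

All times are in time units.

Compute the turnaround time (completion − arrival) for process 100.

8

Timeline: | 103 0-1 | 105 1-11 | 100 11-19 | 105 19-20 | 102 20-28 | 104 28-43 | 103 43-54 | 106 54-68 | 101 68-79 |
Completion: 100=19  101=79  102=28  103=54  104=43  105=20  106=68
Turnaround (C−A): 100=8  101=72  102=26  103=54  104=36  105=19  106=63
Turnaround(100) = completion − arrival = 19 − 11 = 8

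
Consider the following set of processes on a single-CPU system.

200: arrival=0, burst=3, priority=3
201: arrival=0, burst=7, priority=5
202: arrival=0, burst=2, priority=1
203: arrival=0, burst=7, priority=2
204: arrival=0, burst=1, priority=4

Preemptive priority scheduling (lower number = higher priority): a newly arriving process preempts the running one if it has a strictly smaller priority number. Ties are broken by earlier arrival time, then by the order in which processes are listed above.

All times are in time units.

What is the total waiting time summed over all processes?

Schedule: | 202 0-2 | 203 2-9 | 200 9-12 | 204 12-13 | 201 13-20 |
Completion: 200=12  201=20  202=2  203=9  204=13
Waiting = turnaround − burst: 200=9, 201=13, 202=0, 203=2, 204=12
Total waiting = 9 + 13 + 0 + 2 + 12 = 36

36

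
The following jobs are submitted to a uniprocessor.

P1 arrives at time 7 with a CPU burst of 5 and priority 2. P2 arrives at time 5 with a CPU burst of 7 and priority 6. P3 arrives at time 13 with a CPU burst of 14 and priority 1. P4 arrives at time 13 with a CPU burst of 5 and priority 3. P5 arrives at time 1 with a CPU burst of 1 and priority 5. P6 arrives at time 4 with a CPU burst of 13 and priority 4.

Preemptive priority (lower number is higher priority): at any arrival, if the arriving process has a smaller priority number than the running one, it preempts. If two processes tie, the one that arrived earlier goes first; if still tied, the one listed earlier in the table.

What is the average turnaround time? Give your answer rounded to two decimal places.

Timeline: | idle 0-1 | P5 1-2 | idle 2-4 | P6 4-7 | P1 7-12 | P6 12-13 | P3 13-27 | P4 27-32 | P6 32-41 | P2 41-48 |
Completion: P1=12  P2=48  P3=27  P4=32  P5=2  P6=41
Turnaround (C−A): P1=5  P2=43  P3=14  P4=19  P5=1  P6=37
Turnaround times: P1=5, P2=43, P3=14, P4=19, P5=1, P6=37
Average turnaround = (5+43+14+19+1+37) / 6 = 119/6 = 19.83

19.83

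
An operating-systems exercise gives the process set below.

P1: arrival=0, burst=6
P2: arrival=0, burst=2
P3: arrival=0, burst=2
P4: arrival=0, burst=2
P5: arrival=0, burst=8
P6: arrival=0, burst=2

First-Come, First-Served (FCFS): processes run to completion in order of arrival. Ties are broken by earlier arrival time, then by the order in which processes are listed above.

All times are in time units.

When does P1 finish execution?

6

Gantt: | P1 0-6 | P2 6-8 | P3 8-10 | P4 10-12 | P5 12-20 | P6 20-22 |
Completion: P1=6  P2=8  P3=10  P4=12  P5=20  P6=22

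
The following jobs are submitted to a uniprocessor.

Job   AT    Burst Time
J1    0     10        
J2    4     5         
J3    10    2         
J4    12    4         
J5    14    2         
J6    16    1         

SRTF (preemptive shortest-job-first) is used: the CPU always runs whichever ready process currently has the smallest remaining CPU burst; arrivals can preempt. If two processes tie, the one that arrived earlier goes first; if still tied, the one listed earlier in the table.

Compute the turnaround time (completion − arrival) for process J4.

Gantt: | J1 0-4 | J2 4-9 | J1 9-10 | J3 10-12 | J4 12-16 | J6 16-17 | J5 17-19 | J1 19-24 |
Completion: J1=24  J2=9  J3=12  J4=16  J5=19  J6=17
Turnaround(J4) = completion − arrival = 16 − 12 = 4

4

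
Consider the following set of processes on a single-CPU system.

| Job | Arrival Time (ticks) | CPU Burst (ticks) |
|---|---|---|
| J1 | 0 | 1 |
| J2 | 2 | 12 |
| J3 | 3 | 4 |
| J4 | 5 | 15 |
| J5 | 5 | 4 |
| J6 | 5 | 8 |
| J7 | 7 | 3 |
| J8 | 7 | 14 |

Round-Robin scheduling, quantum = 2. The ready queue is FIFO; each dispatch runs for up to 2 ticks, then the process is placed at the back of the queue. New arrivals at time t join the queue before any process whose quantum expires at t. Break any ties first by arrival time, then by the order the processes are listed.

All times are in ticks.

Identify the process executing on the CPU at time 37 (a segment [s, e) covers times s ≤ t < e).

J8

Schedule: | J1 0-1 | idle 1-2 | J2 2-4 | J3 4-6 | J2 6-8 | J4 8-10 | J5 10-12 | J6 12-14 | J3 14-16 | J7 16-18 | J8 18-20 | J2 20-22 | J4 22-24 | J5 24-26 | J6 26-28 | J7 28-29 | J8 29-31 | J2 31-33 | J4 33-35 | J6 35-37 | J8 37-39 | J2 39-41 | J4 41-43 | J6 43-45 | J8 45-47 | J2 47-49 | J4 49-51 | J8 51-53 | J4 53-55 | J8 55-57 | J4 57-59 | J8 59-61 | J4 61-62 |
Completion: J1=1  J2=49  J3=16  J4=62  J5=26  J6=45  J7=29  J8=61
Turnaround (C−A): J1=1  J2=47  J3=13  J4=57  J5=21  J6=40  J7=22  J8=54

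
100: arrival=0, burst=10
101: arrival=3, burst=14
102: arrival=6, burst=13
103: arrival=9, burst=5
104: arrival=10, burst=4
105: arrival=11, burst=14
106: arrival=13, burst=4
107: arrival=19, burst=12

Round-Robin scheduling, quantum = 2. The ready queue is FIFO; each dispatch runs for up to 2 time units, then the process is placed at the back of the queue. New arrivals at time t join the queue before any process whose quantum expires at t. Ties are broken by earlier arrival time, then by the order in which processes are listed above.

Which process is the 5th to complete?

101

Schedule: | 100 0-4 | 101 4-6 | 100 6-8 | 102 8-10 | 101 10-12 | 100 12-14 | 103 14-16 | 104 16-18 | 102 18-20 | 105 20-22 | 101 22-24 | 106 24-26 | 100 26-28 | 103 28-30 | 104 30-32 | 107 32-34 | 102 34-36 | 105 36-38 | 101 38-40 | 106 40-42 | 103 42-43 | 107 43-45 | 102 45-47 | 105 47-49 | 101 49-51 | 107 51-53 | 102 53-55 | 105 55-57 | 101 57-59 | 107 59-61 | 102 61-63 | 105 63-65 | 101 65-67 | 107 67-69 | 102 69-70 | 105 70-72 | 107 72-74 | 105 74-76 |
Completion: 100=28  101=67  102=70  103=43  104=32  105=76  106=42  107=74
Turnaround (C−A): 100=28  101=64  102=64  103=34  104=22  105=65  106=29  107=55
Finish order: 100 → 104 → 106 → 103 → 101 → 102 → 107 → 105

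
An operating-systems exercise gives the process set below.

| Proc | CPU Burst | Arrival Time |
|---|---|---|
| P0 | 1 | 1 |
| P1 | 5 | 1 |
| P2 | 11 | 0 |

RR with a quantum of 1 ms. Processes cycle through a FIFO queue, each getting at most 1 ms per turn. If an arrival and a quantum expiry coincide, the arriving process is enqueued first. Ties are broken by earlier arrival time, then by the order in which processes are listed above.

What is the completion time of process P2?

Gantt: | P2 0-1 | P0 1-2 | P1 2-3 | P2 3-4 | P1 4-5 | P2 5-6 | P1 6-7 | P2 7-8 | P1 8-9 | P2 9-10 | P1 10-11 | P2 11-17 |
Completion: P0=2  P1=11  P2=17

17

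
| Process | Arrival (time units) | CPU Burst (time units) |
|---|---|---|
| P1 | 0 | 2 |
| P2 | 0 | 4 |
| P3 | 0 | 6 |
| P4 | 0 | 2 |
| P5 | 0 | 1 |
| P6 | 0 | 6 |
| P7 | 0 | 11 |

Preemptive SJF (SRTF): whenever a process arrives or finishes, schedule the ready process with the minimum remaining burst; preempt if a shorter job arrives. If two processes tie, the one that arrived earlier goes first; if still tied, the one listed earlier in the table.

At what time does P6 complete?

21

Timeline: | P5 0-1 | P1 1-3 | P4 3-5 | P2 5-9 | P3 9-15 | P6 15-21 | P7 21-32 |
Completion: P1=3  P2=9  P3=15  P4=5  P5=1  P6=21  P7=32
Turnaround (C−A): P1=3  P2=9  P3=15  P4=5  P5=1  P6=21  P7=32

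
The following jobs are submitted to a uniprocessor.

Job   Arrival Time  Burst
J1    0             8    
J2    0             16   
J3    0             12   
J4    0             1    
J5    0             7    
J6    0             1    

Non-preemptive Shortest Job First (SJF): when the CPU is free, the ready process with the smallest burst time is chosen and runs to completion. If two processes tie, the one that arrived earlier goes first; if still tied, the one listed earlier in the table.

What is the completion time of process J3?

29

Schedule: | J4 0-1 | J6 1-2 | J5 2-9 | J1 9-17 | J3 17-29 | J2 29-45 |
Completion: J1=17  J2=45  J3=29  J4=1  J5=9  J6=2
Turnaround (C−A): J1=17  J2=45  J3=29  J4=1  J5=9  J6=2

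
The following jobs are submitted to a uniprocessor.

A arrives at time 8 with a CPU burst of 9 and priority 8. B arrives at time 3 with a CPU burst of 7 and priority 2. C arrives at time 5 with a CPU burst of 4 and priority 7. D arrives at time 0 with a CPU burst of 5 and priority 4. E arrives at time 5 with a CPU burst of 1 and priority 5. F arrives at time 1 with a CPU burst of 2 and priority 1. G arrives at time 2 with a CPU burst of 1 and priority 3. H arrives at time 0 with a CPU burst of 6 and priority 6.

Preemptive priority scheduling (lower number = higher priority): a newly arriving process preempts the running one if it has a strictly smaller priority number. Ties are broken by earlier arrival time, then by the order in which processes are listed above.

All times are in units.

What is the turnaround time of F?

2

Timeline: | D 0-1 | F 1-3 | B 3-10 | G 10-11 | D 11-15 | E 15-16 | H 16-22 | C 22-26 | A 26-35 |
Completion: A=35  B=10  C=26  D=15  E=16  F=3  G=11  H=22
Turnaround (C−A): A=27  B=7  C=21  D=15  E=11  F=2  G=9  H=22
Turnaround(F) = completion − arrival = 3 − 1 = 2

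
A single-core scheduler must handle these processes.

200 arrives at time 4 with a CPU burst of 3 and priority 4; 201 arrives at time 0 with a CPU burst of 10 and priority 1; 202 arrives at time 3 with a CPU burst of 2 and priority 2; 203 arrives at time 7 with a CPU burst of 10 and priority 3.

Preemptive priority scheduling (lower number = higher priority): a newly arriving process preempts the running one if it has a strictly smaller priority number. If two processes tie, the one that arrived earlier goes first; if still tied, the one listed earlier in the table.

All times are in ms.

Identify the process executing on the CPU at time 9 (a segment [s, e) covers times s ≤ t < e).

201

Schedule: | 201 0-10 | 202 10-12 | 203 12-22 | 200 22-25 |
Completion: 200=25  201=10  202=12  203=22
Turnaround (C−A): 200=21  201=10  202=9  203=15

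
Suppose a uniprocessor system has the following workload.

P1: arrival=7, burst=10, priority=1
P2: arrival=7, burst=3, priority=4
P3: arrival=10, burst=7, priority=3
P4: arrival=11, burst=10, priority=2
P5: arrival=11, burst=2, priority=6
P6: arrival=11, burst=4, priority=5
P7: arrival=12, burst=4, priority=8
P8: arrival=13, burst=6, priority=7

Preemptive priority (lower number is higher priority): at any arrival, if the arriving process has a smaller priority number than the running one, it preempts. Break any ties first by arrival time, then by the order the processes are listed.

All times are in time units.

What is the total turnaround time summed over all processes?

Gantt: | idle 0-7 | P1 7-17 | P4 17-27 | P3 27-34 | P2 34-37 | P6 37-41 | P5 41-43 | P8 43-49 | P7 49-53 |
Completion: P1=17  P2=37  P3=34  P4=27  P5=43  P6=41  P7=53  P8=49
Turnaround (C−A): P1=10  P2=30  P3=24  P4=16  P5=32  P6=30  P7=41  P8=36
Turnaround = completion − arrival: P1=10, P2=30, P3=24, P4=16, P5=32, P6=30, P7=41, P8=36
Total turnaround = 10 + 30 + 24 + 16 + 32 + 30 + 41 + 36 = 219

219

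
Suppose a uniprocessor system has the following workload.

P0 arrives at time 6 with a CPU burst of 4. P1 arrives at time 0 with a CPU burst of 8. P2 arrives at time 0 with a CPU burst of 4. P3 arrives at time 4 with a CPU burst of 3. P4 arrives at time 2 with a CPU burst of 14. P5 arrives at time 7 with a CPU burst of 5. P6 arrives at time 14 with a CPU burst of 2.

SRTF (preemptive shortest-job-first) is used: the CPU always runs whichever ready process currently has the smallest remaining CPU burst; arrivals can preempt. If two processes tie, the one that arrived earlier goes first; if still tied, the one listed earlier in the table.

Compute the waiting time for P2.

0

Schedule: | P2 0-4 | P3 4-7 | P0 7-11 | P5 11-16 | P6 16-18 | P1 18-26 | P4 26-40 |
Completion: P0=11  P1=26  P2=4  P3=7  P4=40  P5=16  P6=18
Waiting(P2) = turnaround − burst = 4 − 4 = 0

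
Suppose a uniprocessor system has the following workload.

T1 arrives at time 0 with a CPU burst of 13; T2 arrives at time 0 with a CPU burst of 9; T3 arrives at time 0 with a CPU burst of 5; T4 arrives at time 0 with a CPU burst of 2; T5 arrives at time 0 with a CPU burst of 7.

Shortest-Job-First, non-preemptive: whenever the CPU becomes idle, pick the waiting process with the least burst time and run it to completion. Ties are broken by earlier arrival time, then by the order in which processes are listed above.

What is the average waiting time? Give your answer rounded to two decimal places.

9.20

Gantt: | T4 0-2 | T3 2-7 | T5 7-14 | T2 14-23 | T1 23-36 |
Completion: T1=36  T2=23  T3=7  T4=2  T5=14
Turnaround (C−A): T1=36  T2=23  T3=7  T4=2  T5=14
Waiting times: T1=23, T2=14, T3=2, T4=0, T5=7
Average waiting = (23+14+2+0+7) / 5 = 46/5 = 9.20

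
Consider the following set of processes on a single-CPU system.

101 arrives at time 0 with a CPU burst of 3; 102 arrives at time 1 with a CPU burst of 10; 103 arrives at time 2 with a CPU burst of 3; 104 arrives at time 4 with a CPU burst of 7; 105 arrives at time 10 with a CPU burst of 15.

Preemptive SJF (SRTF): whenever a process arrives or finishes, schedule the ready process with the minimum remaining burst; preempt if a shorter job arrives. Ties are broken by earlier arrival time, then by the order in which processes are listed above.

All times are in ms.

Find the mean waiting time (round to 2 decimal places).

5.60

Gantt: | 101 0-3 | 103 3-6 | 104 6-13 | 102 13-23 | 105 23-38 |
Completion: 101=3  102=23  103=6  104=13  105=38
Waiting times: 101=0, 102=12, 103=1, 104=2, 105=13
Average waiting = (0+12+1+2+13) / 5 = 28/5 = 5.60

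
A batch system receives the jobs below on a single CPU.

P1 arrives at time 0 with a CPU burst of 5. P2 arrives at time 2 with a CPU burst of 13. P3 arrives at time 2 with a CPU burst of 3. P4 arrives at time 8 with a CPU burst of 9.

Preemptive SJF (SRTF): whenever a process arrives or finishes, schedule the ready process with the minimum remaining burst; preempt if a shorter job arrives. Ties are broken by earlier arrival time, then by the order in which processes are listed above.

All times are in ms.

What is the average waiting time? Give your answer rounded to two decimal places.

4.50

Schedule: | P1 0-5 | P3 5-8 | P4 8-17 | P2 17-30 |
Completion: P1=5  P2=30  P3=8  P4=17
Turnaround (C−A): P1=5  P2=28  P3=6  P4=9
Waiting times: P1=0, P2=15, P3=3, P4=0
Average waiting = (0+15+3+0) / 4 = 18/4 = 4.50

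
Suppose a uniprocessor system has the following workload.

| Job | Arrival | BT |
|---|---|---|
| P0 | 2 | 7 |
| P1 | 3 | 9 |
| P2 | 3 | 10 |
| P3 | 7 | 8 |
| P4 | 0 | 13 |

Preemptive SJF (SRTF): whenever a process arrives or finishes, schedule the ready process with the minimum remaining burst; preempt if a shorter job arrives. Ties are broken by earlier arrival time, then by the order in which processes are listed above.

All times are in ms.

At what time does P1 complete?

26

Schedule: | P4 0-2 | P0 2-9 | P3 9-17 | P1 17-26 | P2 26-36 | P4 36-47 |
Completion: P0=9  P1=26  P2=36  P3=17  P4=47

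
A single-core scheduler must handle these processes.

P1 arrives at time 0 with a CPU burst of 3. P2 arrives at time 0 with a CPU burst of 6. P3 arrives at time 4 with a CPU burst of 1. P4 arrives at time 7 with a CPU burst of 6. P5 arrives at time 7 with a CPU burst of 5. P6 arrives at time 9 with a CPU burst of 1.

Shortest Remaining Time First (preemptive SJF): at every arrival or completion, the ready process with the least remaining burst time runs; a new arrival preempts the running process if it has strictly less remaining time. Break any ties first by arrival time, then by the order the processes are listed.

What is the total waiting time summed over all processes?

18

Schedule: | P1 0-3 | P2 3-4 | P3 4-5 | P2 5-10 | P6 10-11 | P5 11-16 | P4 16-22 |
Completion: P1=3  P2=10  P3=5  P4=22  P5=16  P6=11
Turnaround (C−A): P1=3  P2=10  P3=1  P4=15  P5=9  P6=2
Waiting = turnaround − burst: P1=0, P2=4, P3=0, P4=9, P5=4, P6=1
Total waiting = 0 + 4 + 0 + 9 + 4 + 1 = 18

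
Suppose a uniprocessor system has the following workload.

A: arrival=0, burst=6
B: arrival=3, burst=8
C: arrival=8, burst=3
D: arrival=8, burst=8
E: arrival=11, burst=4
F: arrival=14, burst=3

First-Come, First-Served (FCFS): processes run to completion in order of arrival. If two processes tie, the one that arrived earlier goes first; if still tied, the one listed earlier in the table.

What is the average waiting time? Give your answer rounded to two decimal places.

7.83

Schedule: | A 0-6 | B 6-14 | C 14-17 | D 17-25 | E 25-29 | F 29-32 |
Completion: A=6  B=14  C=17  D=25  E=29  F=32
Turnaround (C−A): A=6  B=11  C=9  D=17  E=18  F=18
Waiting times: A=0, B=3, C=6, D=9, E=14, F=15
Average waiting = (0+3+6+9+14+15) / 6 = 47/6 = 7.83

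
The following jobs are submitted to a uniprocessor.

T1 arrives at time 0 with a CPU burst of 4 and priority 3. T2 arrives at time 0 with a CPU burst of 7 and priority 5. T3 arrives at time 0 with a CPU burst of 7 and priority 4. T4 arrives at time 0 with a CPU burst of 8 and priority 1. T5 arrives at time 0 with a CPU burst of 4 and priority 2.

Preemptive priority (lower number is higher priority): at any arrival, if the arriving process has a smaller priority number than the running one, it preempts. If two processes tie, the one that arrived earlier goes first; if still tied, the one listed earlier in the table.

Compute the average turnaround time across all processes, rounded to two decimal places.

17.80

Gantt: | T4 0-8 | T5 8-12 | T1 12-16 | T3 16-23 | T2 23-30 |
Completion: T1=16  T2=30  T3=23  T4=8  T5=12
Turnaround (C−A): T1=16  T2=30  T3=23  T4=8  T5=12
Turnaround times: T1=16, T2=30, T3=23, T4=8, T5=12
Average turnaround = (16+30+23+8+12) / 5 = 89/5 = 17.80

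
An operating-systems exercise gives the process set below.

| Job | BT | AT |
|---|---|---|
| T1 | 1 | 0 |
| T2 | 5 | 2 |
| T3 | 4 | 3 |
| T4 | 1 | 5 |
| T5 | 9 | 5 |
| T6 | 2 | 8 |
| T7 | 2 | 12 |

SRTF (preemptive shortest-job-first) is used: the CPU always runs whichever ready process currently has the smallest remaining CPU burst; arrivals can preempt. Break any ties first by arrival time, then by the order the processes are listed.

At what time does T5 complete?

25

Gantt: | T1 0-1 | idle 1-2 | T2 2-5 | T4 5-6 | T2 6-8 | T6 8-10 | T3 10-14 | T7 14-16 | T5 16-25 |
Completion: T1=1  T2=8  T3=14  T4=6  T5=25  T6=10  T7=16
Turnaround (C−A): T1=1  T2=6  T3=11  T4=1  T5=20  T6=2  T7=4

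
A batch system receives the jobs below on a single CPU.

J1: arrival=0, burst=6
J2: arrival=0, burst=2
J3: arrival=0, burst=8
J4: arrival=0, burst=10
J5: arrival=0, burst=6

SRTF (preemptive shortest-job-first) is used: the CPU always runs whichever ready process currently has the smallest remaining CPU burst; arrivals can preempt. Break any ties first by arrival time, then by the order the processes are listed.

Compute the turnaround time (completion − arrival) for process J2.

Timeline: | J2 0-2 | J1 2-8 | J5 8-14 | J3 14-22 | J4 22-32 |
Completion: J1=8  J2=2  J3=22  J4=32  J5=14
Turnaround (C−A): J1=8  J2=2  J3=22  J4=32  J5=14
Turnaround(J2) = completion − arrival = 2 − 0 = 2

2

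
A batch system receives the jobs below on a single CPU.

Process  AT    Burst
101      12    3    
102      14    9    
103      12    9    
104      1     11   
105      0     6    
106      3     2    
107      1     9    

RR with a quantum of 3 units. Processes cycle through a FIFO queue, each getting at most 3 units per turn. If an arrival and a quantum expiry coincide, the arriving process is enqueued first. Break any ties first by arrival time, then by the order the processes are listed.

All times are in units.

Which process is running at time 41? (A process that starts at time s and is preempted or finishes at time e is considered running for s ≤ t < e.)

Gantt: | 105 0-3 | 104 3-6 | 107 6-9 | 106 9-11 | 105 11-14 | 104 14-17 | 107 17-20 | 101 20-23 | 103 23-26 | 102 26-29 | 104 29-32 | 107 32-35 | 103 35-38 | 102 38-41 | 104 41-43 | 103 43-46 | 102 46-49 |
Completion: 101=23  102=49  103=46  104=43  105=14  106=11  107=35
Turnaround (C−A): 101=11  102=35  103=34  104=42  105=14  106=8  107=34

104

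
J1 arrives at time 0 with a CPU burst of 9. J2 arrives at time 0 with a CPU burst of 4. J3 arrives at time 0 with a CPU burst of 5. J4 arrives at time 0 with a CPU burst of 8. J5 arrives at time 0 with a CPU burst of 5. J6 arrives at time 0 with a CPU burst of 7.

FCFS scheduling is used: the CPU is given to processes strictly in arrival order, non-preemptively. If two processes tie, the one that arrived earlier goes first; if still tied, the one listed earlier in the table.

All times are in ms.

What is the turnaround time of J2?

Gantt: | J1 0-9 | J2 9-13 | J3 13-18 | J4 18-26 | J5 26-31 | J6 31-38 |
Completion: J1=9  J2=13  J3=18  J4=26  J5=31  J6=38
Turnaround (C−A): J1=9  J2=13  J3=18  J4=26  J5=31  J6=38
Turnaround(J2) = completion − arrival = 13 − 0 = 13

13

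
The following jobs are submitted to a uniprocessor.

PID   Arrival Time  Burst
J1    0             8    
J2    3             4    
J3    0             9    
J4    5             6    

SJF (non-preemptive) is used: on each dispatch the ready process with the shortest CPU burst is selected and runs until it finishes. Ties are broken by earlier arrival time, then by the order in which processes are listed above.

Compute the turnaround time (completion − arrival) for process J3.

27

Schedule: | J1 0-8 | J2 8-12 | J4 12-18 | J3 18-27 |
Completion: J1=8  J2=12  J3=27  J4=18
Turnaround(J3) = completion − arrival = 27 − 0 = 27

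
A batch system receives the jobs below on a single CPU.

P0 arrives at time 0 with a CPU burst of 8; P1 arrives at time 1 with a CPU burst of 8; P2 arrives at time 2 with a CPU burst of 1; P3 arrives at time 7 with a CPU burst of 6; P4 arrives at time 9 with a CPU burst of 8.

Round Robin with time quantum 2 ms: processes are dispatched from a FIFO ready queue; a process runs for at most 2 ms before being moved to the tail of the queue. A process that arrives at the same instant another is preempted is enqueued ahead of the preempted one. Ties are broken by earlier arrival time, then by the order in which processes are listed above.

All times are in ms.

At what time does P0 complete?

21

Timeline: | P0 0-2 | P1 2-4 | P2 4-5 | P0 5-7 | P1 7-9 | P3 9-11 | P0 11-13 | P4 13-15 | P1 15-17 | P3 17-19 | P0 19-21 | P4 21-23 | P1 23-25 | P3 25-27 | P4 27-31 |
Completion: P0=21  P1=25  P2=5  P3=27  P4=31
Turnaround (C−A): P0=21  P1=24  P2=3  P3=20  P4=22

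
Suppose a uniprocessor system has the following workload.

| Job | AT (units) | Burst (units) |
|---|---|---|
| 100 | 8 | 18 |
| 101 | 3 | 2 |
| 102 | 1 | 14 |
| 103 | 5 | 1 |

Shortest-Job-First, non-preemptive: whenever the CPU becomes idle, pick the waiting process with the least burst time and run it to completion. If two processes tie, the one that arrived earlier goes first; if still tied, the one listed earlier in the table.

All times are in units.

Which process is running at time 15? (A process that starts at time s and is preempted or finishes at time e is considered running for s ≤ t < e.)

103

Timeline: | idle 0-1 | 102 1-15 | 103 15-16 | 101 16-18 | 100 18-36 |
Completion: 100=36  101=18  102=15  103=16
Turnaround (C−A): 100=28  101=15  102=14  103=11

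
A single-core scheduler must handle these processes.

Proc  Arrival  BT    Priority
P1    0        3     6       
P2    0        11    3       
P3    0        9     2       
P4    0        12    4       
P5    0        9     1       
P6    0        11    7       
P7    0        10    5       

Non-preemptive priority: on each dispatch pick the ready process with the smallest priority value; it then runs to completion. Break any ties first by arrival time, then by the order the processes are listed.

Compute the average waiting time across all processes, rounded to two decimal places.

28.86

Schedule: | P5 0-9 | P3 9-18 | P2 18-29 | P4 29-41 | P7 41-51 | P1 51-54 | P6 54-65 |
Completion: P1=54  P2=29  P3=18  P4=41  P5=9  P6=65  P7=51
Turnaround (C−A): P1=54  P2=29  P3=18  P4=41  P5=9  P6=65  P7=51
Waiting times: P1=51, P2=18, P3=9, P4=29, P5=0, P6=54, P7=41
Average waiting = (51+18+9+29+0+54+41) / 7 = 202/7 = 28.86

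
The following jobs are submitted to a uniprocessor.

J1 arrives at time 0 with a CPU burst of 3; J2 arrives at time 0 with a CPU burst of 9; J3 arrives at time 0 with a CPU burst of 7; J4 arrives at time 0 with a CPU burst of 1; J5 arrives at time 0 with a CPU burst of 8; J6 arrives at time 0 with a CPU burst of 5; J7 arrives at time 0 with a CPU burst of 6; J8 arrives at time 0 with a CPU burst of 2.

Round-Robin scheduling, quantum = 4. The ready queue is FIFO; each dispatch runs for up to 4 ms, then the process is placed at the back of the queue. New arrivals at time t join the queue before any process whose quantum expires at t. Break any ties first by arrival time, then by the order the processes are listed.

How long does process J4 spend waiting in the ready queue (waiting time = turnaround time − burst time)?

Gantt: | J1 0-3 | J2 3-7 | J3 7-11 | J4 11-12 | J5 12-16 | J6 16-20 | J7 20-24 | J8 24-26 | J2 26-30 | J3 30-33 | J5 33-37 | J6 37-38 | J7 38-40 | J2 40-41 |
Completion: J1=3  J2=41  J3=33  J4=12  J5=37  J6=38  J7=40  J8=26
Turnaround (C−A): J1=3  J2=41  J3=33  J4=12  J5=37  J6=38  J7=40  J8=26
Waiting(J4) = turnaround − burst = 12 − 1 = 11

11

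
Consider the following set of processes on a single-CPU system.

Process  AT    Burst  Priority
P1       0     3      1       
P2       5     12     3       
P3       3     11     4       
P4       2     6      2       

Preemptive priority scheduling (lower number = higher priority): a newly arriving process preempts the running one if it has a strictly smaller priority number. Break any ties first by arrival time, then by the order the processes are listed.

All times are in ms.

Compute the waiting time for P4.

Gantt: | P1 0-3 | P4 3-9 | P2 9-21 | P3 21-32 |
Completion: P1=3  P2=21  P3=32  P4=9
Waiting(P4) = turnaround − burst = 7 − 6 = 1

1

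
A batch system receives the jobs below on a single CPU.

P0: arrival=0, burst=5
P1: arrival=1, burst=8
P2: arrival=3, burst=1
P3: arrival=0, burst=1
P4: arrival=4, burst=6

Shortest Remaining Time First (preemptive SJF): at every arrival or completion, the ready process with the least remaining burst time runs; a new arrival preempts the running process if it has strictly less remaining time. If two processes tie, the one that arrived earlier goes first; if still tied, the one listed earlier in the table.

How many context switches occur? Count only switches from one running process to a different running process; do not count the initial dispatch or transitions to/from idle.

Schedule: | P3 0-1 | P0 1-3 | P2 3-4 | P0 4-7 | P4 7-13 | P1 13-21 |
Completion: P0=7  P1=21  P2=4  P3=1  P4=13

5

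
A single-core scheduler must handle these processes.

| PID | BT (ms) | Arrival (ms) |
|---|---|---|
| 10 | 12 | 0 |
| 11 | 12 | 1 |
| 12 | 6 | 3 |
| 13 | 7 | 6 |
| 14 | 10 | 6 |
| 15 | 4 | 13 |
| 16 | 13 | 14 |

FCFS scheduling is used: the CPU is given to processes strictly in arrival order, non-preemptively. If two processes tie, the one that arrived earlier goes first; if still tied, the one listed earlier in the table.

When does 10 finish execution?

Timeline: | 10 0-12 | 11 12-24 | 12 24-30 | 13 30-37 | 14 37-47 | 15 47-51 | 16 51-64 |
Completion: 10=12  11=24  12=30  13=37  14=47  15=51  16=64

12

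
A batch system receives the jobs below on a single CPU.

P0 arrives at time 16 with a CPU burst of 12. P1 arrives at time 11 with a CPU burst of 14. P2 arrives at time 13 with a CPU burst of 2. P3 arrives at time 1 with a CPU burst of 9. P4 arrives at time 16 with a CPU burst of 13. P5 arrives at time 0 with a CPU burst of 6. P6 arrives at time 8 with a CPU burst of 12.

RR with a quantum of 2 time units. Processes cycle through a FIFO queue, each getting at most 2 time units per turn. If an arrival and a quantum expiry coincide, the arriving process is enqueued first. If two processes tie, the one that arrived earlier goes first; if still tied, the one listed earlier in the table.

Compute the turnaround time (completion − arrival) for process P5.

Gantt: | P5 0-2 | P3 2-4 | P5 4-6 | P3 6-8 | P5 8-10 | P6 10-12 | P3 12-14 | P1 14-16 | P6 16-18 | P2 18-20 | P3 20-22 | P0 22-24 | P4 24-26 | P1 26-28 | P6 28-30 | P3 30-31 | P0 31-33 | P4 33-35 | P1 35-37 | P6 37-39 | P0 39-41 | P4 41-43 | P1 43-45 | P6 45-47 | P0 47-49 | P4 49-51 | P1 51-53 | P6 53-55 | P0 55-57 | P4 57-59 | P1 59-61 | P0 61-63 | P4 63-65 | P1 65-67 | P4 67-68 |
Completion: P0=63  P1=67  P2=20  P3=31  P4=68  P5=10  P6=55
Turnaround(P5) = completion − arrival = 10 − 0 = 10

10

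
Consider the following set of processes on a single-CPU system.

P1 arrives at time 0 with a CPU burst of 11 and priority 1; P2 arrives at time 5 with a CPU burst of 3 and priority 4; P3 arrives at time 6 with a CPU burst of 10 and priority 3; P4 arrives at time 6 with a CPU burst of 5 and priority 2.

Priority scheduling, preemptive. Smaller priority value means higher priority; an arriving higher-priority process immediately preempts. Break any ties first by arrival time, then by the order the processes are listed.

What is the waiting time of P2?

21

Gantt: | P1 0-11 | P4 11-16 | P3 16-26 | P2 26-29 |
Completion: P1=11  P2=29  P3=26  P4=16
Waiting(P2) = turnaround − burst = 24 − 3 = 21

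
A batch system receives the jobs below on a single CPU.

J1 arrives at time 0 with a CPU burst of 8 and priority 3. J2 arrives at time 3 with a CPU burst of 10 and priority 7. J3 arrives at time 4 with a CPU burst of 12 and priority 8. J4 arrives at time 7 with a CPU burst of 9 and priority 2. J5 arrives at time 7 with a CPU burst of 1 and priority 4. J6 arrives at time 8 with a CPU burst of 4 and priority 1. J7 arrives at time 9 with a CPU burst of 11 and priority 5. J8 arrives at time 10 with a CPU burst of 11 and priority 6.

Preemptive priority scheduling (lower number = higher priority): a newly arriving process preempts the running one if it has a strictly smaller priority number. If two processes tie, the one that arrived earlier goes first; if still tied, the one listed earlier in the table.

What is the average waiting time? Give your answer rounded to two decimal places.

19.75

Gantt: | J1 0-7 | J4 7-8 | J6 8-12 | J4 12-20 | J1 20-21 | J5 21-22 | J7 22-33 | J8 33-44 | J2 44-54 | J3 54-66 |
Completion: J1=21  J2=54  J3=66  J4=20  J5=22  J6=12  J7=33  J8=44
Waiting times: J1=13, J2=41, J3=50, J4=4, J5=14, J6=0, J7=13, J8=23
Average waiting = (13+41+50+4+14+0+13+23) / 8 = 158/8 = 19.75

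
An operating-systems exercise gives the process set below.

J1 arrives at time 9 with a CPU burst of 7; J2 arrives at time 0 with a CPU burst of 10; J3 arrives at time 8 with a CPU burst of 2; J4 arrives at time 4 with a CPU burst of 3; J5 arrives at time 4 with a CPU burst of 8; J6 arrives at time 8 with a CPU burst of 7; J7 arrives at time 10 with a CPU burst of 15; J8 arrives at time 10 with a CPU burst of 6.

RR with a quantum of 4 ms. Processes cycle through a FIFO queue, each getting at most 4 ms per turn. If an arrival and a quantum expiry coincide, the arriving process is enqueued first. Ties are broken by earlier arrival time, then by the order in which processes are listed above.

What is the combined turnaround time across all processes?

243

Gantt: | J2 0-4 | J4 4-7 | J5 7-11 | J2 11-15 | J3 15-17 | J6 17-21 | J1 21-25 | J7 25-29 | J8 29-33 | J5 33-37 | J2 37-39 | J6 39-42 | J1 42-45 | J7 45-49 | J8 49-51 | J7 51-58 |
Completion: J1=45  J2=39  J3=17  J4=7  J5=37  J6=42  J7=58  J8=51
Turnaround (C−A): J1=36  J2=39  J3=9  J4=3  J5=33  J6=34  J7=48  J8=41
Turnaround = completion − arrival: J1=36, J2=39, J3=9, J4=3, J5=33, J6=34, J7=48, J8=41
Total turnaround = 36 + 39 + 9 + 3 + 33 + 34 + 48 + 41 = 243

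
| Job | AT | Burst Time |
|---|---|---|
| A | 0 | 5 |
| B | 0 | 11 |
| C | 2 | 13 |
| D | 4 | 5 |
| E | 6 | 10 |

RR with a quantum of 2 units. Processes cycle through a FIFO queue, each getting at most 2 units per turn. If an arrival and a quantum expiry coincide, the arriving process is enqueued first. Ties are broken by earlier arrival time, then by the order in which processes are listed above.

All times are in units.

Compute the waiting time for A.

12

Gantt: | A 0-2 | B 2-4 | C 4-6 | A 6-8 | D 8-10 | B 10-12 | E 12-14 | C 14-16 | A 16-17 | D 17-19 | B 19-21 | E 21-23 | C 23-25 | D 25-26 | B 26-28 | E 28-30 | C 30-32 | B 32-34 | E 34-36 | C 36-38 | B 38-39 | E 39-41 | C 41-44 |
Completion: A=17  B=39  C=44  D=26  E=41
Waiting(A) = turnaround − burst = 17 − 5 = 12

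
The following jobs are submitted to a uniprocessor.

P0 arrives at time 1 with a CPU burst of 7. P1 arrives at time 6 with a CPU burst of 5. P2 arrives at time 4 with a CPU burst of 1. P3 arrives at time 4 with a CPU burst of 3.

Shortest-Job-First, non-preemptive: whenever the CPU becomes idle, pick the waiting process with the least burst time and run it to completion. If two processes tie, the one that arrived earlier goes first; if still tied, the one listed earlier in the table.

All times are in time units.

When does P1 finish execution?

17

Schedule: | idle 0-1 | P0 1-8 | P2 8-9 | P3 9-12 | P1 12-17 |
Completion: P0=8  P1=17  P2=9  P3=12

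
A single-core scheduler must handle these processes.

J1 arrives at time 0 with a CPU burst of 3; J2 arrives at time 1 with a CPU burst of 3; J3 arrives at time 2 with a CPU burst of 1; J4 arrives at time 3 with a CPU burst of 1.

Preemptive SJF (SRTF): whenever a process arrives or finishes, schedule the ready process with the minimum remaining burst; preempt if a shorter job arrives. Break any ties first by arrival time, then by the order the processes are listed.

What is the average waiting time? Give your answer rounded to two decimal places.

Timeline: | J1 0-3 | J3 3-4 | J4 4-5 | J2 5-8 |
Completion: J1=3  J2=8  J3=4  J4=5
Turnaround (C−A): J1=3  J2=7  J3=2  J4=2
Waiting times: J1=0, J2=4, J3=1, J4=1
Average waiting = (0+4+1+1) / 4 = 6/4 = 1.50

1.50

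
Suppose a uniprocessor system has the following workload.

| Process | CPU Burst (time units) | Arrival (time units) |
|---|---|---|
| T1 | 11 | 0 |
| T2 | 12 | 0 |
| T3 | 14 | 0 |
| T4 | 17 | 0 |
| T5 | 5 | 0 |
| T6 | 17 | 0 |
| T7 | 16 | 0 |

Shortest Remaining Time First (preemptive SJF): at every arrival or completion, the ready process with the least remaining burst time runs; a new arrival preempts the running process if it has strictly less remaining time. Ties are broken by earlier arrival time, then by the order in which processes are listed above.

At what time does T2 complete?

28

Timeline: | T5 0-5 | T1 5-16 | T2 16-28 | T3 28-42 | T7 42-58 | T4 58-75 | T6 75-92 |
Completion: T1=16  T2=28  T3=42  T4=75  T5=5  T6=92  T7=58
Turnaround (C−A): T1=16  T2=28  T3=42  T4=75  T5=5  T6=92  T7=58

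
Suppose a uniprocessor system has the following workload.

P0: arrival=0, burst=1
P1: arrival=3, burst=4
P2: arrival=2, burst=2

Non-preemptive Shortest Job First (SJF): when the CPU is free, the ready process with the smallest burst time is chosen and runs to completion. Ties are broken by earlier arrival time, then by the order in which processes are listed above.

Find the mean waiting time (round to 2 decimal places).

0.33

Gantt: | P0 0-1 | idle 1-2 | P2 2-4 | P1 4-8 |
Completion: P0=1  P1=8  P2=4
Waiting times: P0=0, P1=1, P2=0
Average waiting = (0+1+0) / 3 = 1/3 = 0.33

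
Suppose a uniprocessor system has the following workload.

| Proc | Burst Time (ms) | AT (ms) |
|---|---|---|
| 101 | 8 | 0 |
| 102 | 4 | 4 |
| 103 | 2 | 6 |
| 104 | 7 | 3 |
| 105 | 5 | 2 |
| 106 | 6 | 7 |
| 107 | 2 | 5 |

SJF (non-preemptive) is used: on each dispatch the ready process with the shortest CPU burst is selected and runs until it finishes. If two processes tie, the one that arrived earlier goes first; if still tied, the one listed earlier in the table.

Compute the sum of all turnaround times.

Timeline: | 101 0-8 | 107 8-10 | 103 10-12 | 102 12-16 | 105 16-21 | 106 21-27 | 104 27-34 |
Completion: 101=8  102=16  103=12  104=34  105=21  106=27  107=10
Turnaround (C−A): 101=8  102=12  103=6  104=31  105=19  106=20  107=5
Turnaround = completion − arrival: 101=8, 102=12, 103=6, 104=31, 105=19, 106=20, 107=5
Total turnaround = 8 + 12 + 6 + 31 + 19 + 20 + 5 = 101

101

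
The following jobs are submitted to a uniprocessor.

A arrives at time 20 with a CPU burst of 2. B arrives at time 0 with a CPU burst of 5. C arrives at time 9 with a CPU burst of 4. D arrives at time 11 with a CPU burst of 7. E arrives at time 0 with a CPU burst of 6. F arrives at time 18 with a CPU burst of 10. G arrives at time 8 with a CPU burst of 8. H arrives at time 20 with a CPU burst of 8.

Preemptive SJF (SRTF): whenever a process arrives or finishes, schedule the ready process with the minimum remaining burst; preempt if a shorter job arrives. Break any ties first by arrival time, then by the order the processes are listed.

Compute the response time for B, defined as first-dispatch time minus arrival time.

0

Gantt: | B 0-5 | E 5-11 | C 11-15 | D 15-22 | A 22-24 | G 24-32 | H 32-40 | F 40-50 |
Completion: A=24  B=5  C=15  D=22  E=11  F=50  G=32  H=40
Response(B) = first start − arrival = 0 − 0 = 0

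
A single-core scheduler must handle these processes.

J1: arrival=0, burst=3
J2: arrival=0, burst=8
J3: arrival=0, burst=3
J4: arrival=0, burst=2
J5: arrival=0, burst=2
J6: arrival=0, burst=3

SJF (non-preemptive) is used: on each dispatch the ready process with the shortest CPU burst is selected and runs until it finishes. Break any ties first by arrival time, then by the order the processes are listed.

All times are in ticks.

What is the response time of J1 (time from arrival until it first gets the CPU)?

4

Schedule: | J4 0-2 | J5 2-4 | J1 4-7 | J3 7-10 | J6 10-13 | J2 13-21 |
Completion: J1=7  J2=21  J3=10  J4=2  J5=4  J6=13
Turnaround (C−A): J1=7  J2=21  J3=10  J4=2  J5=4  J6=13
Response(J1) = first start − arrival = 4 − 0 = 4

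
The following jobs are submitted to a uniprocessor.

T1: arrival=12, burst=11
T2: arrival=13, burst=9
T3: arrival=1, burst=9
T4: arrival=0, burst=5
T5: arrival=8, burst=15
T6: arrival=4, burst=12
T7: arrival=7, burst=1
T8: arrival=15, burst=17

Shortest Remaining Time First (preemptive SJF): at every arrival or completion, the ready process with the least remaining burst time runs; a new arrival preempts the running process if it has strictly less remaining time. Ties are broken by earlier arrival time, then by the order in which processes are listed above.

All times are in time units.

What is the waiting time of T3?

Timeline: | T4 0-5 | T3 5-7 | T7 7-8 | T3 8-15 | T2 15-24 | T1 24-35 | T6 35-47 | T5 47-62 | T8 62-79 |
Completion: T1=35  T2=24  T3=15  T4=5  T5=62  T6=47  T7=8  T8=79
Waiting(T3) = turnaround − burst = 14 − 9 = 5

5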